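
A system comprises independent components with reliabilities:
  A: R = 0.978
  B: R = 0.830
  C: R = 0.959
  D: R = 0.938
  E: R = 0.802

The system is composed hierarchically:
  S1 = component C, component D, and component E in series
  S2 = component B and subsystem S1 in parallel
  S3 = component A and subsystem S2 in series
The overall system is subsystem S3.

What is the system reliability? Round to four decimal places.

0.9317

Series (C, D, and E): 0.959000 × 0.938000 × 0.802000 = 0.721433
Parallel (B and [0.721433]): 1 − (1 − 0.830000)(1 − 0.721433) = 0.952644
Series (A and [0.952644]): 0.978000 × 0.952644 = 0.9317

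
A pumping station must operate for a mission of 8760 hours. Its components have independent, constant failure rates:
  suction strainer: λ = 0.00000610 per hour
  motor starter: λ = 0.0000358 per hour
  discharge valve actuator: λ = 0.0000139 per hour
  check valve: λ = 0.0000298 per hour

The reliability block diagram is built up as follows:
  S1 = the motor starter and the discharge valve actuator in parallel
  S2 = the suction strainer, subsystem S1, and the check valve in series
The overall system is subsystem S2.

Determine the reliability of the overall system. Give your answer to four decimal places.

R(suction strainer) = exp(−0.00000610 × 8760) = 0.947967
R(motor starter) = exp(−0.0000358 × 8760) = 0.730805
R(discharge valve actuator) = exp(−0.0000139 × 8760) = 0.885357
R(check valve) = exp(−0.0000298 × 8760) = 0.770244
Parallel (motor starter and discharge valve actuator): 1 − (1 − 0.730805)(1 − 0.885357) = 0.969139
Series (suction strainer, [0.969139], and check valve): 0.947967 × 0.969139 × 0.770244 = 0.7076

0.7076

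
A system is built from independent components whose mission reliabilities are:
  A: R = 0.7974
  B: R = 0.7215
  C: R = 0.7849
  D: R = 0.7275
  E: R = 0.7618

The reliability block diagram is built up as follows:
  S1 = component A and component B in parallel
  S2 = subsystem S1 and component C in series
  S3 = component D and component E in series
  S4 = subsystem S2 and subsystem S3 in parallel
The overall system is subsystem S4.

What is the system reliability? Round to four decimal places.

Parallel (A and B): 1 − (1 − 0.797400)(1 − 0.721500) = 0.943576
Series ([0.943576] and C): 0.943576 × 0.784900 = 0.740613
Series (D and E): 0.727500 × 0.761800 = 0.554210
Parallel ([0.740613] and [0.554210]): 1 − (1 − 0.740613)(1 − 0.554210) = 0.8844

0.8844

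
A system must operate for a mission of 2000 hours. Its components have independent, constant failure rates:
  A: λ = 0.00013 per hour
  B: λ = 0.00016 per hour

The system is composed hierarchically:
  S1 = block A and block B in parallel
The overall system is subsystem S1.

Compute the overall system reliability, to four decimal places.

0.9373

R(A) = exp(−0.00013 × 2000) = 0.771052
R(B) = exp(−0.00016 × 2000) = 0.726149
Parallel (A and B): 1 − (1 − 0.771052)(1 − 0.726149) = 0.9373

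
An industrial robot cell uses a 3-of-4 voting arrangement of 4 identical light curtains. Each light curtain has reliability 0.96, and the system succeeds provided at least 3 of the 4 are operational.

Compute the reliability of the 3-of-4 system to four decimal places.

R = Σ_{i=3}^{4} C(4,i) p^i (1−p)^{4−i} with p = 0.96
C(4,3)·0.96^3·0.04^1 = 0.141558
C(4,4)·0.96^4·0.04^0 = 0.849347
Sum = 0.9909

0.9909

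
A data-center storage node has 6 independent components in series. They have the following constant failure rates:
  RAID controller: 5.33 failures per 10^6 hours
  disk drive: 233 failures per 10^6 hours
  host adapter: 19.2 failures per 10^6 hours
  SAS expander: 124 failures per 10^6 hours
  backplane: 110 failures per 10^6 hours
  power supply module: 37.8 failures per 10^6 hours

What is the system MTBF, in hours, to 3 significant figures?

1890

Series of exponential components: λ_sys = Σ λ_i
λ_sys = 0.00000533 + 0.000233 + 0.0000192 + 0.000124 + 0.000110 + 0.0000378 = 5.2933e-04 /h
MTBF = 1 / λ_sys = 1890 h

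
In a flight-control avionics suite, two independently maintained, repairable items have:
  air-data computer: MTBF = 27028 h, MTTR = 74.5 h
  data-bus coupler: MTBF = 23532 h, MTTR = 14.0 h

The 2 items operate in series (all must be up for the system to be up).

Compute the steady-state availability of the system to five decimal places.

0.99666

A(air-data computer) = MTBF/(MTBF+MTTR) = 27028/(27028+74.5) = 0.997251
A(data-bus coupler) = MTBF/(MTBF+MTTR) = 23532/(23532+14.0) = 0.999405
Series availability: 0.997251 × 0.999405 = 0.99666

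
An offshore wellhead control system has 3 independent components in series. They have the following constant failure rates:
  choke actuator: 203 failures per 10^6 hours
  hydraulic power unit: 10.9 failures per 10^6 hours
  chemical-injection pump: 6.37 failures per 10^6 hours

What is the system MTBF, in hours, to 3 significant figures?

4540

Series of exponential components: λ_sys = Σ λ_i
λ_sys = 0.000203 + 0.0000109 + 0.00000637 = 2.2027e-04 /h
MTBF = 1 / λ_sys = 4540 h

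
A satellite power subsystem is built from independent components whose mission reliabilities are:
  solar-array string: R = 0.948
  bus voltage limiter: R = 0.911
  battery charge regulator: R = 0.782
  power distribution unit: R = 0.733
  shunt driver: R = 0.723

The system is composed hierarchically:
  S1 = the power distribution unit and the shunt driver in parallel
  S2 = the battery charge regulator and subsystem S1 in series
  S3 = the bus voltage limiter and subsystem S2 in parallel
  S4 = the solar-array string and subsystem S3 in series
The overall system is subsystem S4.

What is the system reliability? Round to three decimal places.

Parallel (power distribution unit and shunt driver): 1 − (1 − 0.73300)(1 − 0.72300) = 0.92604
Series (battery charge regulator and [0.92604]): 0.78200 × 0.92604 = 0.72416
Parallel (bus voltage limiter and [0.72416]): 1 − (1 − 0.91100)(1 − 0.72416) = 0.97545
Series (solar-array string and [0.97545]): 0.94800 × 0.97545 = 0.925

0.925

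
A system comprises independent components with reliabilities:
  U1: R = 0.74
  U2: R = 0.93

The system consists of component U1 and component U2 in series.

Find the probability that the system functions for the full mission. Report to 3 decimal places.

Series (U1 and U2): 0.74000 × 0.93000 = 0.688

0.688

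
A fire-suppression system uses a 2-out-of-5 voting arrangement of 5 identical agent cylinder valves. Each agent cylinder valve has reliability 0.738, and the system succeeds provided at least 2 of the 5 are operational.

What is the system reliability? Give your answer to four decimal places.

R = Σ_{i=2}^{5} C(5,i) p^i (1−p)^{5−i} with p = 0.738
C(5,2)·0.738^2·0.262^3 = 0.097953
C(5,3)·0.738^3·0.262^2 = 0.275913
C(5,4)·0.738^4·0.262^1 = 0.388595
C(5,5)·0.738^5·0.262^0 = 0.218918
Sum = 0.9814

0.9814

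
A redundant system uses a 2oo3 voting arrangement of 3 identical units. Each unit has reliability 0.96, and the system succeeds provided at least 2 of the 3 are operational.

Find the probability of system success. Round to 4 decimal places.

R = Σ_{i=2}^{3} C(3,i) p^i (1−p)^{3−i} with p = 0.96
C(3,2)·0.96^2·0.04^1 = 0.110592
C(3,3)·0.96^3·0.04^0 = 0.884736
Sum = 0.9953

0.9953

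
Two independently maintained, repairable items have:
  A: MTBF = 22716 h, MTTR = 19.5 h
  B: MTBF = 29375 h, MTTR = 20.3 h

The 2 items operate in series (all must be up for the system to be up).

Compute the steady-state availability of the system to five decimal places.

A(A) = MTBF/(MTBF+MTTR) = 22716/(22716+19.5) = 0.999142
A(B) = MTBF/(MTBF+MTTR) = 29375/(29375+20.3) = 0.999309
Series availability: 0.999142 × 0.999309 = 0.99845

0.99845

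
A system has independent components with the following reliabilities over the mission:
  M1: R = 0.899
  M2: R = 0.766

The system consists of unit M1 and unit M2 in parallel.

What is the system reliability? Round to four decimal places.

Parallel (M1 and M2): 1 − (1 − 0.899000)(1 − 0.766000) = 0.9764

0.9764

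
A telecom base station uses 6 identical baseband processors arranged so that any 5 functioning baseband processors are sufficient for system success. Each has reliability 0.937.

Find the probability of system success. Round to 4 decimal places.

0.9498

R = Σ_{i=5}^{6} C(6,i) p^i (1−p)^{6−i} with p = 0.937
C(6,5)·0.937^5·0.063^1 = 0.273017
C(6,6)·0.937^6·0.063^0 = 0.676764
Sum = 0.9498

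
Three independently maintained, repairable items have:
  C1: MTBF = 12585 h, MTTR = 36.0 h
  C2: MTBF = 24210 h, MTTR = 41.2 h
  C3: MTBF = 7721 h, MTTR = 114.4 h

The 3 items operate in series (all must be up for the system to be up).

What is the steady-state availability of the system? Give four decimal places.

A(C1) = MTBF/(MTBF+MTTR) = 12585/(12585+36.0) = 0.997148
A(C2) = MTBF/(MTBF+MTTR) = 24210/(24210+41.2) = 0.998301
A(C3) = MTBF/(MTBF+MTTR) = 7721/(7721+114.4) = 0.985400
Series availability: 0.997148 × 0.998301 × 0.985400 = 0.9809

0.9809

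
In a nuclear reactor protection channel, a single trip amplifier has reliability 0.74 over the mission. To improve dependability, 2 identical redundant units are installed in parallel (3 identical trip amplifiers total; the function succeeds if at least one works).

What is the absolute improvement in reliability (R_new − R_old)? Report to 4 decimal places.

R_before = 0.74
R_after = 1 − (1 − 0.74)^3 = 0.9824
ΔR = 0.9824 − 0.74 = 0.2424

0.2424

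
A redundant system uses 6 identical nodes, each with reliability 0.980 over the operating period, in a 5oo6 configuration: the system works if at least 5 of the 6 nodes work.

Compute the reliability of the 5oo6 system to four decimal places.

0.9943

R = Σ_{i=5}^{6} C(6,i) p^i (1−p)^{6−i} with p = 0.980
C(6,5)·0.980^5·0.020^1 = 0.108470
C(6,6)·0.980^6·0.020^0 = 0.885842
Sum = 0.9943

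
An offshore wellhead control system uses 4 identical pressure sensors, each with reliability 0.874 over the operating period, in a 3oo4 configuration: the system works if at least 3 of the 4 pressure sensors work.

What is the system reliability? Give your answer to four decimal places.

0.9200

R = Σ_{i=3}^{4} C(4,i) p^i (1−p)^{4−i} with p = 0.874
C(4,3)·0.874^3·0.126^1 = 0.336484
C(4,4)·0.874^4·0.126^0 = 0.583507
Sum = 0.9200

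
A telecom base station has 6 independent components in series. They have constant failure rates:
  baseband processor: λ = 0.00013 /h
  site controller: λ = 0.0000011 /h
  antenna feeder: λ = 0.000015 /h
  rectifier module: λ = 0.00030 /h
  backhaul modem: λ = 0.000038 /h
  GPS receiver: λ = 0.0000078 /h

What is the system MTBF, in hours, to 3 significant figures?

Series of exponential components: λ_sys = Σ λ_i
λ_sys = 0.00013 + 0.0000011 + 0.000015 + 0.00030 + 0.000038 + 0.0000078 = 4.9190e-04 /h
MTBF = 1 / λ_sys = 2030 h

2030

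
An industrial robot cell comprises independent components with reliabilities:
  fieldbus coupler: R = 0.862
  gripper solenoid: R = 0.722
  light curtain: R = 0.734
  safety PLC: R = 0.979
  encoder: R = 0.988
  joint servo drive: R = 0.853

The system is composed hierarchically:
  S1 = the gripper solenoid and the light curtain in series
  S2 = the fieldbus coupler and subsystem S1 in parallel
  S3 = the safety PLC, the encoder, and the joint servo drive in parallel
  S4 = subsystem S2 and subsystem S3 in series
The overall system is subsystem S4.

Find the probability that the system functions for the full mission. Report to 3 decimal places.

Series (gripper solenoid and light curtain): 0.72200 × 0.73400 = 0.52995
Parallel (fieldbus coupler and [0.52995]): 1 − (1 − 0.86200)(1 − 0.52995) = 0.93513
Parallel (safety PLC, encoder, and joint servo drive): 1 − (1 − 0.97900)(1 − 0.98800)(1 − 0.85300) = 0.99996
Series ([0.93513] and [0.99996]): 0.93513 × 0.99996 = 0.935

0.935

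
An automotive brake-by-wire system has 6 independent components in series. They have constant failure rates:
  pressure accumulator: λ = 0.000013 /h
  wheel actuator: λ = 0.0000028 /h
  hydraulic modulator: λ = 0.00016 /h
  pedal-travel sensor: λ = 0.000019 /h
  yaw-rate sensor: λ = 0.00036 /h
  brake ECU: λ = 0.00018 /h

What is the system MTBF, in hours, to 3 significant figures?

Series of exponential components: λ_sys = Σ λ_i
λ_sys = 0.000013 + 0.0000028 + 0.00016 + 0.000019 + 0.00036 + 0.00018 = 7.3480e-04 /h
MTBF = 1 / λ_sys = 1360 h

1360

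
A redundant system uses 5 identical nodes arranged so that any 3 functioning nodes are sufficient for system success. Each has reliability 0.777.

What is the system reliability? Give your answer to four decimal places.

R = Σ_{i=3}^{5} C(5,i) p^i (1−p)^{5−i} with p = 0.777
C(5,3)·0.777^3·0.223^2 = 0.233277
C(5,4)·0.777^4·0.223^1 = 0.406405
C(5,5)·0.777^5·0.223^0 = 0.283208
Sum = 0.9229

0.9229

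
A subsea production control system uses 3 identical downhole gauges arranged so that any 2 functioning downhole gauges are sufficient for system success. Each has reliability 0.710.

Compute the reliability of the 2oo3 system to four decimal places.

0.7965

R = Σ_{i=2}^{3} C(3,i) p^i (1−p)^{3−i} with p = 0.710
C(3,2)·0.710^2·0.290^1 = 0.438567
C(3,3)·0.710^3·0.290^0 = 0.357911
Sum = 0.7965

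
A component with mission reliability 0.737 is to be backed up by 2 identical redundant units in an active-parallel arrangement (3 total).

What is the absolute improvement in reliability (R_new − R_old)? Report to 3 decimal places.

R_before = 0.737
R_after = 1 − (1 − 0.737)^3 = 0.982
ΔR = 0.982 − 0.737 = 0.245

0.245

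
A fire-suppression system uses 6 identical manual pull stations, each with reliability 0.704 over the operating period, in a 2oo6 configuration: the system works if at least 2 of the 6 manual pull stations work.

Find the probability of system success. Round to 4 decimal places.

0.9897

R = Σ_{i=2}^{6} C(6,i) p^i (1−p)^{6−i} with p = 0.704
C(6,2)·0.704^2·0.296^4 = 0.057069
C(6,3)·0.704^3·0.296^3 = 0.180977
C(6,4)·0.704^4·0.296^2 = 0.322824
C(6,5)·0.704^5·0.296^1 = 0.307119
C(6,6)·0.704^6·0.296^0 = 0.121741
Sum = 0.9897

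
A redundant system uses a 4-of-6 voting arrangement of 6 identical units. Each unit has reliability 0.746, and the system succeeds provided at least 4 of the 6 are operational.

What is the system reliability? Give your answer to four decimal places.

0.8242

R = Σ_{i=4}^{6} C(6,i) p^i (1−p)^{6−i} with p = 0.746
C(6,4)·0.746^4·0.254^2 = 0.299719
C(6,5)·0.746^5·0.254^1 = 0.352111
C(6,6)·0.746^6·0.254^0 = 0.172359
Sum = 0.8242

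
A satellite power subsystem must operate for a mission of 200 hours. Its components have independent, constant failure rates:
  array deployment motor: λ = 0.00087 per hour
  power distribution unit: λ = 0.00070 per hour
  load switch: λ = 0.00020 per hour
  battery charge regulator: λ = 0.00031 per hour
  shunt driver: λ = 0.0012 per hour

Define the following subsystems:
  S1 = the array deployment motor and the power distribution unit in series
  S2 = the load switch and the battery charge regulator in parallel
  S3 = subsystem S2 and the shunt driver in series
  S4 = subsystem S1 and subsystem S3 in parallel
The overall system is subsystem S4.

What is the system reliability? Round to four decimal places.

0.9420

R(array deployment motor) = exp(−0.00087 × 200) = 0.840297
R(power distribution unit) = exp(−0.00070 × 200) = 0.869358
R(load switch) = exp(−0.00020 × 200) = 0.960789
R(battery charge regulator) = exp(−0.00031 × 200) = 0.939883
R(shunt driver) = exp(−0.0012 × 200) = 0.786628
Series (array deployment motor and power distribution unit): 0.840297 × 0.869358 = 0.730519
Parallel (load switch and battery charge regulator): 1 − (1 − 0.960789)(1 − 0.939883) = 0.997643
Series ([0.997643] and shunt driver): 0.997643 × 0.786628 = 0.784774
Parallel ([0.730519] and [0.784774]): 1 − (1 − 0.730519)(1 − 0.784774) = 0.9420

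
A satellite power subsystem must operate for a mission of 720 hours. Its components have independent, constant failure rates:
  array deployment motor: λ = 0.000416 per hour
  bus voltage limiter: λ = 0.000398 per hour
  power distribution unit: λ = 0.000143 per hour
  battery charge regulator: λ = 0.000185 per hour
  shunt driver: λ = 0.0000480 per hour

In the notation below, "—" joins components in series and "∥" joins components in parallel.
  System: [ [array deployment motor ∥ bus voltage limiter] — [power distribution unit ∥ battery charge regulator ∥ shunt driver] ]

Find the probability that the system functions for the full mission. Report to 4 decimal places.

R(array deployment motor) = exp(−0.000416 × 720) = 0.741174
R(bus voltage limiter) = exp(−0.000398 × 720) = 0.750842
R(power distribution unit) = exp(−0.000143 × 720) = 0.902163
R(battery charge regulator) = exp(−0.000185 × 720) = 0.875290
R(shunt driver) = exp(−0.0000480 × 720) = 0.966030
Parallel (array deployment motor and bus voltage limiter): 1 − (1 − 0.741174)(1 − 0.750842) = 0.935511
Parallel (power distribution unit, battery charge regulator, and shunt driver): 1 − (1 − 0.902163)(1 − 0.875290)(1 − 0.966030) = 0.999586
Series ([0.935511] and [0.999586]): 0.935511 × 0.999586 = 0.9351

0.9351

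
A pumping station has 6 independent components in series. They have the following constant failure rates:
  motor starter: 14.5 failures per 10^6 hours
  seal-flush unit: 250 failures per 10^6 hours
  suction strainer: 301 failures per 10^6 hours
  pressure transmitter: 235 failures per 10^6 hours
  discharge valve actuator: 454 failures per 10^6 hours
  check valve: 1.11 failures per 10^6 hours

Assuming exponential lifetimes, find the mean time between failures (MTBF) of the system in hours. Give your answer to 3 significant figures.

796

Series of exponential components: λ_sys = Σ λ_i
λ_sys = 0.0000145 + 0.000250 + 0.000301 + 0.000235 + 0.000454 + 0.00000111 = 1.2556e-03 /h
MTBF = 1 / λ_sys = 796 h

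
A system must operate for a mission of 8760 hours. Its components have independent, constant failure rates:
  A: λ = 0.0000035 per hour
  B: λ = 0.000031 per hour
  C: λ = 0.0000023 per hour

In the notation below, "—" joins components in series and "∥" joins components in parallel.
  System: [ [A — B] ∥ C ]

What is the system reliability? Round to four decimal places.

0.9948

R(A) = exp(−0.0000035 × 8760) = 0.969805
R(B) = exp(−0.000031 × 8760) = 0.762190
R(C) = exp(−0.0000023 × 8760) = 0.980054
Series (A and B): 0.969805 × 0.762190 = 0.739176
Parallel ([0.739176] and C): 1 − (1 − 0.739176)(1 − 0.980054) = 0.9948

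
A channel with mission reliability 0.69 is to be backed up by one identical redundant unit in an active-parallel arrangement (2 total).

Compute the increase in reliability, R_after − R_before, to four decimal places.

R_before = 0.69
R_after = 1 − (1 − 0.69)^2 = 0.9039
ΔR = 0.9039 − 0.69 = 0.2139

0.2139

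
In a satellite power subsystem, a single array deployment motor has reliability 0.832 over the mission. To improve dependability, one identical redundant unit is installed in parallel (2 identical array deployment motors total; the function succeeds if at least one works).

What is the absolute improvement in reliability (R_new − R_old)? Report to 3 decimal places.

0.140

R_before = 0.832
R_after = 1 − (1 − 0.832)^2 = 0.972
ΔR = 0.972 − 0.832 = 0.140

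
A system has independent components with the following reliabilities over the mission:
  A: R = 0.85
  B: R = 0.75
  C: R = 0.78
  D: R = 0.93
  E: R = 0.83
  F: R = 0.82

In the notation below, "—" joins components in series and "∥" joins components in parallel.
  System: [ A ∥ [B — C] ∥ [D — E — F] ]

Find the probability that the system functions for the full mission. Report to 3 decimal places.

0.977

Series (B and C): 0.75000 × 0.78000 = 0.58500
Series (D, E, and F): 0.93000 × 0.83000 × 0.82000 = 0.63296
Parallel (A, [0.58500], and [0.63296]): 1 − (1 − 0.85000)(1 − 0.58500)(1 − 0.63296) = 0.977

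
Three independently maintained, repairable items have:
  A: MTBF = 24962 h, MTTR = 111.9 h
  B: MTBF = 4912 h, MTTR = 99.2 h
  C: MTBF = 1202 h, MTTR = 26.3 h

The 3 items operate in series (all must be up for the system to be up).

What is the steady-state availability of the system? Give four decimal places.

0.9549

A(A) = MTBF/(MTBF+MTTR) = 24962/(24962+111.9) = 0.995537
A(B) = MTBF/(MTBF+MTTR) = 4912/(4912+99.2) = 0.980204
A(C) = MTBF/(MTBF+MTTR) = 1202/(1202+26.3) = 0.978588
Series availability: 0.995537 × 0.980204 × 0.978588 = 0.9549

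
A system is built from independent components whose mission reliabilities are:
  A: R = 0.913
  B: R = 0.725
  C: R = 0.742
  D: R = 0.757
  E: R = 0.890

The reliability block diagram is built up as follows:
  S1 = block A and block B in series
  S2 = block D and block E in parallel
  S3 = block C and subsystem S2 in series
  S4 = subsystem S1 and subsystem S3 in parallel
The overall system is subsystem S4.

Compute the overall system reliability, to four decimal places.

0.9061

Series (A and B): 0.913000 × 0.725000 = 0.661925
Parallel (D and E): 1 − (1 − 0.757000)(1 − 0.890000) = 0.973270
Series (C and [0.973270]): 0.742000 × 0.973270 = 0.722166
Parallel ([0.661925] and [0.722166]): 1 − (1 − 0.661925)(1 − 0.722166) = 0.9061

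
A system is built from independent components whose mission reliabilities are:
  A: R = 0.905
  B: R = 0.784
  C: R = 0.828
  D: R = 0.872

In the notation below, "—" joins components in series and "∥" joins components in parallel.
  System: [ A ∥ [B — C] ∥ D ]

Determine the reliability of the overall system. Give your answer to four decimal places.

0.9957

Series (B and C): 0.784000 × 0.828000 = 0.649152
Parallel (A, [0.649152], and D): 1 − (1 − 0.905000)(1 − 0.649152)(1 − 0.872000) = 0.9957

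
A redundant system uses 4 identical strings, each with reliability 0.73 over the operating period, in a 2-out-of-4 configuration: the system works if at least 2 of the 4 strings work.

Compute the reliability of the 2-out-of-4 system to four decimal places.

0.9372

R = Σ_{i=2}^{4} C(4,i) p^i (1−p)^{4−i} with p = 0.73
C(4,2)·0.73^2·0.27^2 = 0.233090
C(4,3)·0.73^3·0.27^1 = 0.420138
C(4,4)·0.73^4·0.27^0 = 0.283982
Sum = 0.9372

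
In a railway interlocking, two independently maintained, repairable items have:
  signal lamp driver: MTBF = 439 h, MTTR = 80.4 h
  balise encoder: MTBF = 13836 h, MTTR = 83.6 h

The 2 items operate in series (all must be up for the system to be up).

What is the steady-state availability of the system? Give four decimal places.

A(signal lamp driver) = MTBF/(MTBF+MTTR) = 439/(439+80.4) = 0.845206
A(balise encoder) = MTBF/(MTBF+MTTR) = 13836/(13836+83.6) = 0.993994
Series availability: 0.845206 × 0.993994 = 0.8401

0.8401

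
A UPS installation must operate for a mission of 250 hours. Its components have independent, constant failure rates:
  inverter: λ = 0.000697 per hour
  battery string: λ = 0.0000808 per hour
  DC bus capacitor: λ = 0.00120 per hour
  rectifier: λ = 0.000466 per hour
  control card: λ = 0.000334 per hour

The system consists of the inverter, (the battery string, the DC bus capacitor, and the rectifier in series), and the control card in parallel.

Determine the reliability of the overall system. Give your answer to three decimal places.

0.995

R(inverter) = exp(−0.000697 × 250) = 0.84009
R(battery string) = exp(−0.0000808 × 250) = 0.98000
R(DC bus capacitor) = exp(−0.00120 × 250) = 0.74082
R(rectifier) = exp(−0.000466 × 250) = 0.89003
R(control card) = exp(−0.000334 × 250) = 0.91989
Series (battery string, DC bus capacitor, and rectifier): 0.98000 × 0.74082 × 0.89003 = 0.64616
Parallel (inverter, [0.64616], and control card): 1 − (1 − 0.84009)(1 − 0.64616)(1 − 0.91989) = 0.995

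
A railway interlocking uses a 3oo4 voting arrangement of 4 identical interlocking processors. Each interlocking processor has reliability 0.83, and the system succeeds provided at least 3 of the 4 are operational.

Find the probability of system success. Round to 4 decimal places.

R = Σ_{i=3}^{4} C(4,i) p^i (1−p)^{4−i} with p = 0.83
C(4,3)·0.83^3·0.17^1 = 0.388815
C(4,4)·0.83^4·0.17^0 = 0.474583
Sum = 0.8634

0.8634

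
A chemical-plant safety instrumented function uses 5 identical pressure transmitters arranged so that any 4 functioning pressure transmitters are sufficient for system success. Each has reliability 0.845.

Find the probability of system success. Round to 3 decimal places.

0.826

R = Σ_{i=4}^{5} C(5,i) p^i (1−p)^{5−i} with p = 0.845
C(5,4)·0.845^4·0.155^1 = 0.39512
C(5,5)·0.845^5·0.155^0 = 0.43081
Sum = 0.826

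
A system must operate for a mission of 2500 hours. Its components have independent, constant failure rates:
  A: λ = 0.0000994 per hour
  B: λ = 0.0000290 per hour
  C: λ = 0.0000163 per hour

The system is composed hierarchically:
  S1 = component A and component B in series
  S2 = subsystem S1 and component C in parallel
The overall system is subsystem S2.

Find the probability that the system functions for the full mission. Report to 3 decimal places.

R(A) = exp(−0.0000994 × 2500) = 0.77997
R(B) = exp(−0.0000290 × 2500) = 0.93007
R(C) = exp(−0.0000163 × 2500) = 0.96007
Series (A and B): 0.77997 × 0.93007 = 0.72543
Parallel ([0.72543] and C): 1 − (1 − 0.72543)(1 − 0.96007) = 0.989

0.989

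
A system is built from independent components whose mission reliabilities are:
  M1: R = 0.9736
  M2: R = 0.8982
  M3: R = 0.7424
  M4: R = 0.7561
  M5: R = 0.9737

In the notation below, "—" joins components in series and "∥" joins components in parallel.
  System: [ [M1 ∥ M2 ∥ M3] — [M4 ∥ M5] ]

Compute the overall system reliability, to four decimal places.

Parallel (M1, M2, and M3): 1 − (1 − 0.973600)(1 − 0.898200)(1 − 0.742400) = 0.999308
Parallel (M4 and M5): 1 − (1 − 0.756100)(1 − 0.973700) = 0.993585
Series ([0.999308] and [0.993585]): 0.999308 × 0.993585 = 0.9929

0.9929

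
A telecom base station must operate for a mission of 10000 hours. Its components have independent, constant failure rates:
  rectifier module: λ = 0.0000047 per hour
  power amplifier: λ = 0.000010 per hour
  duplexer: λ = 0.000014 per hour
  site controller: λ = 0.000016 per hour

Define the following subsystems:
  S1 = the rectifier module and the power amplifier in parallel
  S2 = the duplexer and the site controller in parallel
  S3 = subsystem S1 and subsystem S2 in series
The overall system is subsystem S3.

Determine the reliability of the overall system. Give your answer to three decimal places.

R(rectifier module) = exp(−0.0000047 × 10000) = 0.95409
R(power amplifier) = exp(−0.000010 × 10000) = 0.90484
R(duplexer) = exp(−0.000014 × 10000) = 0.86936
R(site controller) = exp(−0.000016 × 10000) = 0.85214
Parallel (rectifier module and power amplifier): 1 − (1 − 0.95409)(1 − 0.90484) = 0.99563
Parallel (duplexer and site controller): 1 − (1 − 0.86936)(1 − 0.85214) = 0.98068
Series ([0.99563] and [0.98068]): 0.99563 × 0.98068 = 0.976

0.976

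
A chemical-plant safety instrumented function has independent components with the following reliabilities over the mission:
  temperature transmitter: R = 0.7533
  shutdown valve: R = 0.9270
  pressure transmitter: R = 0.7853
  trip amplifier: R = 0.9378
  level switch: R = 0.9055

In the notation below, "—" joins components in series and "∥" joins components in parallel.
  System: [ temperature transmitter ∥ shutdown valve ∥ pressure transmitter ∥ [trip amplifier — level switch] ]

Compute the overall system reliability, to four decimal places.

0.9994

Series (trip amplifier and level switch): 0.937800 × 0.905500 = 0.849178
Parallel (temperature transmitter, shutdown valve, pressure transmitter, and [0.849178]): 1 − (1 − 0.753300)(1 − 0.927000)(1 − 0.785300)(1 − 0.849178) = 0.9994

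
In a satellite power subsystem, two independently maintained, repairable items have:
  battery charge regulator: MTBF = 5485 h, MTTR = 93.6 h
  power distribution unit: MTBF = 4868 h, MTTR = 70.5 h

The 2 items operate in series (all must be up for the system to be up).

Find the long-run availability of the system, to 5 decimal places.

0.96919

A(battery charge regulator) = MTBF/(MTBF+MTTR) = 5485/(5485+93.6) = 0.983222
A(power distribution unit) = MTBF/(MTBF+MTTR) = 4868/(4868+70.5) = 0.985724
Series availability: 0.983222 × 0.985724 = 0.96919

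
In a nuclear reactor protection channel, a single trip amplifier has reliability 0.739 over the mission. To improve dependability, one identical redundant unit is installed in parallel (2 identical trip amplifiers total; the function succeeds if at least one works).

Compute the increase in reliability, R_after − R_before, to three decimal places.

0.193

R_before = 0.739
R_after = 1 − (1 − 0.739)^2 = 0.932
ΔR = 0.932 − 0.739 = 0.193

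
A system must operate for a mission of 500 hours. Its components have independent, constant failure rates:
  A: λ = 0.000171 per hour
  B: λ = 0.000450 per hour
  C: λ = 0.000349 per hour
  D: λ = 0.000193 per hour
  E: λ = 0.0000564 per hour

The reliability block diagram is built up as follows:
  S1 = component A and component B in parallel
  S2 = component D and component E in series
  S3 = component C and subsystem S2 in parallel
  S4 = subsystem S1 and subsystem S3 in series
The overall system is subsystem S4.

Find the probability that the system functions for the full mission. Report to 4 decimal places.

0.9650

R(A) = exp(−0.000171 × 500) = 0.918053
R(B) = exp(−0.000450 × 500) = 0.798516
R(C) = exp(−0.000349 × 500) = 0.839877
R(D) = exp(−0.000193 × 500) = 0.908010
R(E) = exp(−0.0000564 × 500) = 0.972194
Parallel (A and B): 1 − (1 − 0.918053)(1 − 0.798516) = 0.983489
Series (D and E): 0.908010 × 0.972194 = 0.882762
Parallel (C and [0.882762]): 1 − (1 − 0.839877)(1 − 0.882762) = 0.981227
Series ([0.983489] and [0.981227]): 0.983489 × 0.981227 = 0.9650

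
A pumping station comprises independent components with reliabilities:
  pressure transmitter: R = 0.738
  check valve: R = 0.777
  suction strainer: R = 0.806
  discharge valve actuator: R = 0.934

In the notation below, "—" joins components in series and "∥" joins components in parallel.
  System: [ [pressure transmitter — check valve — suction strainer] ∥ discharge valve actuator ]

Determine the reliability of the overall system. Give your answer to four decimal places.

Series (pressure transmitter, check valve, and suction strainer): 0.738000 × 0.777000 × 0.806000 = 0.462181
Parallel ([0.462181] and discharge valve actuator): 1 − (1 − 0.462181)(1 − 0.934000) = 0.9645

0.9645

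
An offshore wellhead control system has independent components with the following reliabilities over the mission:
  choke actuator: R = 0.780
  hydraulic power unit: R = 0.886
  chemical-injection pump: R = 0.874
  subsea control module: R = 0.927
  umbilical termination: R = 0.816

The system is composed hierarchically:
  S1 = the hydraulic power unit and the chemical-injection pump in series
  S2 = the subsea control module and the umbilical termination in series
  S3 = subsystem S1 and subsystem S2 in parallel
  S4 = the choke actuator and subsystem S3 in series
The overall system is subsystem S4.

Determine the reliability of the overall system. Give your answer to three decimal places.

0.737

Series (hydraulic power unit and chemical-injection pump): 0.88600 × 0.87400 = 0.77436
Series (subsea control module and umbilical termination): 0.92700 × 0.81600 = 0.75643
Parallel ([0.77436] and [0.75643]): 1 − (1 − 0.77436)(1 − 0.75643) = 0.94504
Series (choke actuator and [0.94504]): 0.78000 × 0.94504 = 0.737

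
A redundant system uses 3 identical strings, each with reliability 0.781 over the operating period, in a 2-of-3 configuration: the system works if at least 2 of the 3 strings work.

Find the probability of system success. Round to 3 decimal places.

R = Σ_{i=2}^{3} C(3,i) p^i (1−p)^{3−i} with p = 0.781
C(3,2)·0.781^2·0.219^1 = 0.40074
C(3,3)·0.781^3·0.219^0 = 0.47638
Sum = 0.877

0.877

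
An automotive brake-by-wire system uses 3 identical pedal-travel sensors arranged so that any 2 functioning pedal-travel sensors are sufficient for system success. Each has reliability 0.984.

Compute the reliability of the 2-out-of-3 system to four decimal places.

R = Σ_{i=2}^{3} C(3,i) p^i (1−p)^{3−i} with p = 0.984
C(3,2)·0.984^2·0.016^1 = 0.046476
C(3,3)·0.984^3·0.016^0 = 0.952764
Sum = 0.9992

0.9992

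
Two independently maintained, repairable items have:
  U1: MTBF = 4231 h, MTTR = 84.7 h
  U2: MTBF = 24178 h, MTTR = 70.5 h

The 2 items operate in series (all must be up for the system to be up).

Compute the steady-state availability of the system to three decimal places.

0.978

A(U1) = MTBF/(MTBF+MTTR) = 4231/(4231+84.7) = 0.980374
A(U2) = MTBF/(MTBF+MTTR) = 24178/(24178+70.5) = 0.997093
Series availability: 0.980374 × 0.997093 = 0.978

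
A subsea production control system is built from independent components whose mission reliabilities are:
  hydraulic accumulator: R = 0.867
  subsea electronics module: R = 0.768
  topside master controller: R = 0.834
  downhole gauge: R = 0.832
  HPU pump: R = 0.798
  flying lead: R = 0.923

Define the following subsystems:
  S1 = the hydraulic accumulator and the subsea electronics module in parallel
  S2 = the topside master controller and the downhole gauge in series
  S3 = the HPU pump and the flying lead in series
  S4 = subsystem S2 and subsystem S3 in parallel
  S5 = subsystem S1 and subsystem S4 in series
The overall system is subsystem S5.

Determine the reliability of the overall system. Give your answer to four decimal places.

0.8910

Parallel (hydraulic accumulator and subsea electronics module): 1 − (1 − 0.867000)(1 − 0.768000) = 0.969144
Series (topside master controller and downhole gauge): 0.834000 × 0.832000 = 0.693888
Series (HPU pump and flying lead): 0.798000 × 0.923000 = 0.736554
Parallel ([0.693888] and [0.736554]): 1 − (1 − 0.693888)(1 − 0.736554) = 0.919356
Series ([0.969144] and [0.919356]): 0.969144 × 0.919356 = 0.8910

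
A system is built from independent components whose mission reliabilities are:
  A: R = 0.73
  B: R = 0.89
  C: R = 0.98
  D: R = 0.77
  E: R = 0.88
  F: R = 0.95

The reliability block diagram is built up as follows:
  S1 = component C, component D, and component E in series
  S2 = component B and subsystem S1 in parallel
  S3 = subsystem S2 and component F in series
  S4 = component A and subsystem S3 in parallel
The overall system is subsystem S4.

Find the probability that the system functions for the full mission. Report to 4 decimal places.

Series (C, D, and E): 0.980000 × 0.770000 × 0.880000 = 0.664048
Parallel (B and [0.664048]): 1 − (1 − 0.890000)(1 − 0.664048) = 0.963045
Series ([0.963045] and F): 0.963045 × 0.950000 = 0.914893
Parallel (A and [0.914893]): 1 − (1 − 0.730000)(1 − 0.914893) = 0.9770

0.9770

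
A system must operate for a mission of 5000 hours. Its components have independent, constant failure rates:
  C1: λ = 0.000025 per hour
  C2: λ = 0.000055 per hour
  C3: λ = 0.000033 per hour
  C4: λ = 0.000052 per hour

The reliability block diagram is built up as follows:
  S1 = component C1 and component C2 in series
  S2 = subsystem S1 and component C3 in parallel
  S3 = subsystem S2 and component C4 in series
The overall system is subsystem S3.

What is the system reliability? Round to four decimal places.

R(C1) = exp(−0.000025 × 5000) = 0.882497
R(C2) = exp(−0.000055 × 5000) = 0.759572
R(C3) = exp(−0.000033 × 5000) = 0.847894
R(C4) = exp(−0.000052 × 5000) = 0.771052
Series (C1 and C2): 0.882497 × 0.759572 = 0.670320
Parallel ([0.670320] and C3): 1 − (1 − 0.670320)(1 − 0.847894) = 0.949854
Series ([0.949854] and C4): 0.949854 × 0.771052 = 0.7324

0.7324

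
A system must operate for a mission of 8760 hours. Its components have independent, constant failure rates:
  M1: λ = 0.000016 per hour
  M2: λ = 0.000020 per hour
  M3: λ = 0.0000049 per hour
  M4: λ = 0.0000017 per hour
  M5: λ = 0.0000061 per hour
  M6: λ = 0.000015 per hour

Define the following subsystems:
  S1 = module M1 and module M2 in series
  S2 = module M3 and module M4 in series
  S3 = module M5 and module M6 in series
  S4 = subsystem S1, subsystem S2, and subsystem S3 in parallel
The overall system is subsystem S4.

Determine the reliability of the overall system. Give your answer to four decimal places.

0.9974

R(M1) = exp(−0.000016 × 8760) = 0.869219
R(M2) = exp(−0.000020 × 8760) = 0.839289
R(M3) = exp(−0.0000049 × 8760) = 0.957984
R(M4) = exp(−0.0000017 × 8760) = 0.985218
R(M5) = exp(−0.0000061 × 8760) = 0.947967
R(M6) = exp(−0.000015 × 8760) = 0.876867
Series (M1 and M2): 0.869219 × 0.839289 = 0.729526
Series (M3 and M4): 0.957984 × 0.985218 = 0.943823
Series (M5 and M6): 0.947967 × 0.876867 = 0.831241
Parallel ([0.729526], [0.943823], and [0.831241]): 1 − (1 − 0.729526)(1 − 0.943823)(1 − 0.831241) = 0.9974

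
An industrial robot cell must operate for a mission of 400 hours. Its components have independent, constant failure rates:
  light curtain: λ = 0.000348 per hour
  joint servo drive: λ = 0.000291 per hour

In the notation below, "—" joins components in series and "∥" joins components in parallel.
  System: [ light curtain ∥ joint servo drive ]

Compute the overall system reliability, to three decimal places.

R(light curtain) = exp(−0.000348 × 400) = 0.87005
R(joint servo drive) = exp(−0.000291 × 400) = 0.89012
Parallel (light curtain and joint servo drive): 1 − (1 − 0.87005)(1 − 0.89012) = 0.986

0.986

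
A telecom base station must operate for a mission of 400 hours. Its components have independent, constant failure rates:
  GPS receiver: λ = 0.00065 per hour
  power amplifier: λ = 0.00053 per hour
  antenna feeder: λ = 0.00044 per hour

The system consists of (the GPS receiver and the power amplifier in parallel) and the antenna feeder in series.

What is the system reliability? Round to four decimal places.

0.8019

R(GPS receiver) = exp(−0.00065 × 400) = 0.771052
R(power amplifier) = exp(−0.00053 × 400) = 0.808965
R(antenna feeder) = exp(−0.00044 × 400) = 0.838618
Parallel (GPS receiver and power amplifier): 1 − (1 − 0.771052)(1 − 0.808965) = 0.956263
Series ([0.956263] and antenna feeder): 0.956263 × 0.838618 = 0.8019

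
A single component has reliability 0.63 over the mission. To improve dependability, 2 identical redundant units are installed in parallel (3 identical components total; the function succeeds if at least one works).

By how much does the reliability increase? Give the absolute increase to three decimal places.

0.319

R_before = 0.63
R_after = 1 − (1 − 0.63)^3 = 0.949
ΔR = 0.949 − 0.63 = 0.319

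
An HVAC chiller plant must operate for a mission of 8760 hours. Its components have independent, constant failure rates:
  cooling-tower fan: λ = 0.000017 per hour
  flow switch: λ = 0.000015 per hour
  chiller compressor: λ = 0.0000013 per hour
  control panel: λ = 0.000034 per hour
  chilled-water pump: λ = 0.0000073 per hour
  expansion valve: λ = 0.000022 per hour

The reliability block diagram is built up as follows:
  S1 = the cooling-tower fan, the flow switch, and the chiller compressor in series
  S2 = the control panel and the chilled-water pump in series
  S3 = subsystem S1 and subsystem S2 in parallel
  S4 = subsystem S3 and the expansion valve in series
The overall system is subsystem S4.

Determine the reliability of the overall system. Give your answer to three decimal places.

0.761

R(cooling-tower fan) = exp(−0.000017 × 8760) = 0.86164
R(flow switch) = exp(−0.000015 × 8760) = 0.87687
R(chiller compressor) = exp(−0.0000013 × 8760) = 0.98868
R(control panel) = exp(−0.000034 × 8760) = 0.74242
R(chilled-water pump) = exp(−0.0000073 × 8760) = 0.93805
R(expansion valve) = exp(−0.000022 × 8760) = 0.82471
Series (cooling-tower fan, flow switch, and chiller compressor): 0.86164 × 0.87687 × 0.98868 = 0.74699
Series (control panel and chilled-water pump): 0.74242 × 0.93805 = 0.69643
Parallel ([0.74699] and [0.69643]): 1 − (1 − 0.74699)(1 − 0.69643) = 0.92319
Series ([0.92319] and expansion valve): 0.92319 × 0.82471 = 0.761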